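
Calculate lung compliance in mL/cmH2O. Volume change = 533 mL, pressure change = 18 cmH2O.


C = dV / dP
C = 533 / 18
C = 29.61 mL/cmH2O


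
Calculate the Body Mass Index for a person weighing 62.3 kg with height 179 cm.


BMI = weight / height^2
height = 179 cm = 1.79 m
BMI = 62.3 / 1.79^2
BMI = 19.44 kg/m^2


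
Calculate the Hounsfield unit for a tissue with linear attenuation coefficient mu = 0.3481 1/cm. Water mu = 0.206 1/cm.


HU = ((mu_tissue - mu_water) / mu_water) * 1000
HU = ((0.3481 - 0.206) / 0.206) * 1000
HU = 689.8


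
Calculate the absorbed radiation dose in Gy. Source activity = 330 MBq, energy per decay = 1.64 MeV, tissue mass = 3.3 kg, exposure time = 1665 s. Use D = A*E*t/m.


A = 330 MBq = 3.3000e+08 Bq
E = 1.64 MeV = 2.62728e-13 J
D = A*E*t/m = 3.3000e+08*2.62728e-13*1665/3.3
D = 0.04374 Gy


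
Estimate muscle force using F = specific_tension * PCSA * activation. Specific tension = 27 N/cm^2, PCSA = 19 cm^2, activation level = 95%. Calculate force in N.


F = sigma * PCSA * activation
F = 27 * 19 * 0.95
F = 487.3 N


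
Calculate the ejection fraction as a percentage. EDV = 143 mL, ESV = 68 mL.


SV = EDV - ESV = 143 - 68 = 75 mL
EF = SV/EDV * 100 = 75/143 * 100
EF = 52.45%


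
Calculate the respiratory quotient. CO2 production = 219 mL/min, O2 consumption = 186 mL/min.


RQ = VCO2 / VO2
RQ = 219 / 186
RQ = 1.177


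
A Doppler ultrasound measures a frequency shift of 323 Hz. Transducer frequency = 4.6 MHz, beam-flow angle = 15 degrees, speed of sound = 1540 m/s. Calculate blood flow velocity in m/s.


v = fd * c / (2 * f0 * cos(theta))
v = 323 * 1540 / (2 * 4.6000e+06 * cos(15))
v = 0.05597 m/s


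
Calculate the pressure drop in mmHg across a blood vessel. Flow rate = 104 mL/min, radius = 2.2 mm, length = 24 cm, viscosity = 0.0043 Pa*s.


dP = 8*mu*L*Q / (pi*r^4)
Q = 104 mL/min = 1.73333e-06 m^3/s
dP = 194.451 Pa = 194.451 / 133.322 mmHg = 1.459 mmHg


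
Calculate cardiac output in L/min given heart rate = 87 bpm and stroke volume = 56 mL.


CO = HR * SV
CO = 87 * 56 / 1000
CO = 4.872 L/min


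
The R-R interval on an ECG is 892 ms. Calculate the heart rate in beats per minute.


HR = 60 / RR_interval(s)
RR = 892 ms = 0.892 s
HR = 60 / 0.892 = 67.26 bpm


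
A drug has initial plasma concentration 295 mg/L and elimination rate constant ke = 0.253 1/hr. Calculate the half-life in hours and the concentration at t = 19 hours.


t_half = ln(2) / ke = 0.693147 / 0.253 = 2.74 hr
C(t) = C0 * exp(-ke*t) = 295 * exp(-0.253*19)
C(19) = 2.411 mg/L


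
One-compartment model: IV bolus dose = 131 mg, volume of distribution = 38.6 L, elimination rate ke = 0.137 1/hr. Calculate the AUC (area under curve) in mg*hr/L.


C0 = Dose/Vd = 131/38.6 = 3.39378 mg/L
AUC = C0/ke = 3.39378/0.137
AUC = 24.77 mg*hr/L


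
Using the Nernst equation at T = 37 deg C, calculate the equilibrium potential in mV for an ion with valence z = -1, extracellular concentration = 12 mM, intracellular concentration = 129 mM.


E = (RT/(zF)) * ln(C_out/C_in)
T = 37 + 273.15 = 310.15 K
E = (8.314 * 310.15 / (-1 * 96485)) * ln(12/129)
E = 63.47 mV


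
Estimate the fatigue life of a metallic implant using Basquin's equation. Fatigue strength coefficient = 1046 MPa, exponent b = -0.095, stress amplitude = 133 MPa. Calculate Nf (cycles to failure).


sigma_a = sigma_f' * (2Nf)^b
2Nf = (sigma_a/sigma_f')^(1/b)
2Nf = (133/1046)^(1/-0.095)
2Nf = 2.6804702e+09
Nf = 1.3402e+09


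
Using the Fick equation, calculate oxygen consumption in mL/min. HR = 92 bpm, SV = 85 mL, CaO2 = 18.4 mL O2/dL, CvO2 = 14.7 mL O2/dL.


CO = HR*SV = 92*85/1000 = 7.82 L/min
a-v O2 diff = 18.4 - 14.7 = 3.7 mL/dL
VO2 = CO * (CaO2-CvO2) * 10 dL/L
VO2 = 7.82 * 3.7 * 10
VO2 = 289.3 mL/min


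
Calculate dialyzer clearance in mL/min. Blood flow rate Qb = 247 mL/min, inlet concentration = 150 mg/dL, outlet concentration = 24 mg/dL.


K = Qb * (Cb_in - Cb_out) / Cb_in
K = 247 * (150 - 24) / 150
K = 207.5 mL/min


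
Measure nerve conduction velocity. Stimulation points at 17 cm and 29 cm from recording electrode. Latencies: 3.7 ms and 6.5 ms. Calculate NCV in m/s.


Distance = (29 - 17) / 100 = 0.12 m
dt = (6.5 - 3.7) / 1000 = 0.0028 s
NCV = dist / dt = 42.86 m/s


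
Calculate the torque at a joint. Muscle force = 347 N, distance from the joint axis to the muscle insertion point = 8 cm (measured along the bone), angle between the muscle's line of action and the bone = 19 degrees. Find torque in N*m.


Torque = F * d * sin(theta)   (moment arm = d*sin(theta))
d = 8 cm = 0.08 m
Torque = 347 * 0.08 * sin(19)
Torque = 9.038 N*m


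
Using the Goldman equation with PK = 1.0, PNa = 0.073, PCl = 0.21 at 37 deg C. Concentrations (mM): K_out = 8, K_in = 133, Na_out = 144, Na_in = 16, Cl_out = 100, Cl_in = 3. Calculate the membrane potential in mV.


Vm = (RT/F)*ln((PK*Ko + PNa*Nao + PCl*Cli)/(PK*Ki + PNa*Nai + PCl*Clo))
Numer = 19.142, Denom = 155.168
Vm = -55.93 mV


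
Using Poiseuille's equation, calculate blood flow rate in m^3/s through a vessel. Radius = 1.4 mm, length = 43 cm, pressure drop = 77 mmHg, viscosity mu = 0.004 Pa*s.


Q = pi*r^4*dP / (8*mu*L)
r = 0.0014 m, L = 0.43 m
dP = 77 mmHg = 10265.794 Pa
Q = 9.0040e-06 m^3/s


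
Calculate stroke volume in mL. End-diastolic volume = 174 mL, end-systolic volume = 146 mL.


SV = EDV - ESV
SV = 174 - 146
SV = 28 mL


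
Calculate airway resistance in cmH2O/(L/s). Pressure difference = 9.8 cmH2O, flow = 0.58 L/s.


R = dP / flow
R = 9.8 / 0.58
R = 16.9 cmH2O/(L/s)


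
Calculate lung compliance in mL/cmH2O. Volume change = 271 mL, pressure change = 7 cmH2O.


C = dV / dP
C = 271 / 7
C = 38.71 mL/cmH2O


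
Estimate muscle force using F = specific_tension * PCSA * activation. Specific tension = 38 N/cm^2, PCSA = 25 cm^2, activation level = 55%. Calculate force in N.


F = sigma * PCSA * activation
F = 38 * 25 * 0.55
F = 522.5 N


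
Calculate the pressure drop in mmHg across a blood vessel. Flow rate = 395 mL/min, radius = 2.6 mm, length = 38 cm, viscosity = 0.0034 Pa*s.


dP = 8*mu*L*Q / (pi*r^4)
Q = 395 mL/min = 6.58333e-06 m^3/s
dP = 473.974 Pa = 473.974 / 133.322 mmHg = 3.555 mmHg


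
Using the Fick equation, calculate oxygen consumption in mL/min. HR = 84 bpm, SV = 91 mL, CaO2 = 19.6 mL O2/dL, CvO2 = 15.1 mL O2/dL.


CO = HR*SV = 84*91/1000 = 7.644 L/min
a-v O2 diff = 19.6 - 15.1 = 4.5 mL/dL
VO2 = CO * (CaO2-CvO2) * 10 dL/L
VO2 = 7.644 * 4.5 * 10
VO2 = 344 mL/min


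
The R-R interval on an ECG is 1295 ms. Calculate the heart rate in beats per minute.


HR = 60 / RR_interval(s)
RR = 1295 ms = 1.295 s
HR = 60 / 1.295 = 46.33 bpm


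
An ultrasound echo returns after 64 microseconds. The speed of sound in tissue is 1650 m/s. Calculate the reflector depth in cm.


depth = c * t / 2
t = 64 us = 6.4000e-05 s
depth = 1650 * 6.4000e-05 / 2
depth = 0.0528 m = 5.28 cm


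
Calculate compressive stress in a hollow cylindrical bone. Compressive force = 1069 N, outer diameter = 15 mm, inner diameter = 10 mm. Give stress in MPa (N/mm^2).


A = pi*(r_o^2 - r_i^2)
r_o = 7.5 mm, r_i = 5 mm
A = 98.1748 mm^2
sigma = F/A = 1069 / 98.1748
sigma = 10.89 MPa


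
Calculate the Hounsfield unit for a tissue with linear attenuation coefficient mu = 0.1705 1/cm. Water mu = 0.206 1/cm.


HU = ((mu_tissue - mu_water) / mu_water) * 1000
HU = ((0.1705 - 0.206) / 0.206) * 1000
HU = -172.3


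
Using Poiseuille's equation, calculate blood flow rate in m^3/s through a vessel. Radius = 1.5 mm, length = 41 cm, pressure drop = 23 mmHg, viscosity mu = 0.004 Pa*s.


Q = pi*r^4*dP / (8*mu*L)
r = 0.0015 m, L = 0.41 m
dP = 23 mmHg = 3066.406 Pa
Q = 3.7172e-06 m^3/s


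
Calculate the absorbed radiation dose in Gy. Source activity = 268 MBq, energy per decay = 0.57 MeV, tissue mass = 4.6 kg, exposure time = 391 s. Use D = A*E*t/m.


A = 268 MBq = 2.6800e+08 Bq
E = 0.57 MeV = 9.1314e-14 J
D = A*E*t/m = 2.6800e+08*9.1314e-14*391/4.6
D = 0.00208 Gy


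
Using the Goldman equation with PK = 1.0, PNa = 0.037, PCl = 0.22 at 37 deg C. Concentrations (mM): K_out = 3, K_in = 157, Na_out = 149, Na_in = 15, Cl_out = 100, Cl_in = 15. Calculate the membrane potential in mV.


Vm = (RT/F)*ln((PK*Ko + PNa*Nao + PCl*Cli)/(PK*Ki + PNa*Nai + PCl*Clo))
Numer = 11.813, Denom = 179.555
Vm = -72.73 mV


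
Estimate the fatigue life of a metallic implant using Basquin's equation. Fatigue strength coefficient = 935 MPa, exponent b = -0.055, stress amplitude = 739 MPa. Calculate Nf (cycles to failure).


sigma_a = sigma_f' * (2Nf)^b
2Nf = (sigma_a/sigma_f')^(1/b)
2Nf = (739/935)^(1/-0.055)
2Nf = 72.041866
Nf = 36.02


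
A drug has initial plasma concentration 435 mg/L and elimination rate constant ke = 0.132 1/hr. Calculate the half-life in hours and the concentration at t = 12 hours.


t_half = ln(2) / ke = 0.693147 / 0.132 = 5.251 hr
C(t) = C0 * exp(-ke*t) = 435 * exp(-0.132*12)
C(12) = 89.24 mg/L


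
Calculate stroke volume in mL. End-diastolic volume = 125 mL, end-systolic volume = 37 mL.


SV = EDV - ESV
SV = 125 - 37
SV = 88 mL


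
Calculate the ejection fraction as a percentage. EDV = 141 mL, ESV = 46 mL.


SV = EDV - ESV = 141 - 46 = 95 mL
EF = SV/EDV * 100 = 95/141 * 100
EF = 67.38%


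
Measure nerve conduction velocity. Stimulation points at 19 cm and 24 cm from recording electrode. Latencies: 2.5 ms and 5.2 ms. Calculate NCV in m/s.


Distance = (24 - 19) / 100 = 0.05 m
dt = (5.2 - 2.5) / 1000 = 0.0027 s
NCV = dist / dt = 18.52 m/s


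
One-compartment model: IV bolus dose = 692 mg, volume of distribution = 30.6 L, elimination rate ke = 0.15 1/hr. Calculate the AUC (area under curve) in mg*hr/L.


C0 = Dose/Vd = 692/30.6 = 22.6144 mg/L
AUC = C0/ke = 22.6144/0.15
AUC = 150.8 mg*hr/L


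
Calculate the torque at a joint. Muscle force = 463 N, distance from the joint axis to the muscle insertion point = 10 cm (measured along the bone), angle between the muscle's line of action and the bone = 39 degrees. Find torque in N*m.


Torque = F * d * sin(theta)   (moment arm = d*sin(theta))
d = 10 cm = 0.1 m
Torque = 463 * 0.1 * sin(39)
Torque = 29.14 N*m


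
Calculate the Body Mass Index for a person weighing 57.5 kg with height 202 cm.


BMI = weight / height^2
height = 202 cm = 2.02 m
BMI = 57.5 / 2.02^2
BMI = 14.09 kg/m^2


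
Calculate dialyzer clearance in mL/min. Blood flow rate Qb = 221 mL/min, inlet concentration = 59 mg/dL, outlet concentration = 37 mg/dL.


K = Qb * (Cb_in - Cb_out) / Cb_in
K = 221 * (59 - 37) / 59
K = 82.41 mL/min


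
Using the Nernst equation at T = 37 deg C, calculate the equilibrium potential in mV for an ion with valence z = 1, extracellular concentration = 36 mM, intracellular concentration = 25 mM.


E = (RT/(zF)) * ln(C_out/C_in)
T = 37 + 273.15 = 310.15 K
E = (8.314 * 310.15 / (1 * 96485)) * ln(36/25)
E = 9.745 mV


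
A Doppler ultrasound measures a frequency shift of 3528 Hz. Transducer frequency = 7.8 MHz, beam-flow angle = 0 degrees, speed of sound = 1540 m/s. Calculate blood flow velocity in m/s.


v = fd * c / (2 * f0 * cos(theta))
v = 3528 * 1540 / (2 * 7.8000e+06 * cos(0))
v = 0.3483 m/s


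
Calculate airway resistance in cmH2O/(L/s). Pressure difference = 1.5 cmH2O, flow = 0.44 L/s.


R = dP / flow
R = 1.5 / 0.44
R = 3.409 cmH2O/(L/s)


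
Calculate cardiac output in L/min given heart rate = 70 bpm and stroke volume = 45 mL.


CO = HR * SV
CO = 70 * 45 / 1000
CO = 3.15 L/min


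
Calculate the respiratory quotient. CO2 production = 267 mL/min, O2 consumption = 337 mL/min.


RQ = VCO2 / VO2
RQ = 267 / 337
RQ = 0.7923


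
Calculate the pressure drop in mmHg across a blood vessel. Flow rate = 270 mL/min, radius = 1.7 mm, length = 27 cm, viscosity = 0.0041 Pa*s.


dP = 8*mu*L*Q / (pi*r^4)
Q = 270 mL/min = 4.5e-06 m^3/s
dP = 1518.81 Pa = 1518.81 / 133.322 mmHg = 11.39 mmHg


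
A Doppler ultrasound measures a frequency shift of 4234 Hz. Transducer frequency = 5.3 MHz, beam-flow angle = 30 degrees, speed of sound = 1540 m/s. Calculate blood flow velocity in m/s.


v = fd * c / (2 * f0 * cos(theta))
v = 4234 * 1540 / (2 * 5.3000e+06 * cos(30))
v = 0.7103 m/s


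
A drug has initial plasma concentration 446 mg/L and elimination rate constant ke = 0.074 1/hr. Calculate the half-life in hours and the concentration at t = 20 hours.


t_half = ln(2) / ke = 0.693147 / 0.074 = 9.367 hr
C(t) = C0 * exp(-ke*t) = 446 * exp(-0.074*20)
C(20) = 101.5 mg/L


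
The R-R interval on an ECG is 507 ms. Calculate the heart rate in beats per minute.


HR = 60 / RR_interval(s)
RR = 507 ms = 0.507 s
HR = 60 / 0.507 = 118.3 bpm


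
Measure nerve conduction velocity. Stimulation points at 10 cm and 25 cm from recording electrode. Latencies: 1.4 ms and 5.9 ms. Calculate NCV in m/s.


Distance = (25 - 10) / 100 = 0.15 m
dt = (5.9 - 1.4) / 1000 = 0.0045 s
NCV = dist / dt = 33.33 m/s


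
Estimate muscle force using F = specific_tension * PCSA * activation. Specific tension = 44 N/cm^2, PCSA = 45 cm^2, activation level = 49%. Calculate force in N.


F = sigma * PCSA * activation
F = 44 * 45 * 0.49
F = 970.2 N


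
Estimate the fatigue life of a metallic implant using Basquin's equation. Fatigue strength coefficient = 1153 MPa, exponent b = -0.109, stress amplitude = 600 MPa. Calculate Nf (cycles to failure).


sigma_a = sigma_f' * (2Nf)^b
2Nf = (sigma_a/sigma_f')^(1/b)
2Nf = (600/1153)^(1/-0.109)
2Nf = 400.45247
Nf = 200.2


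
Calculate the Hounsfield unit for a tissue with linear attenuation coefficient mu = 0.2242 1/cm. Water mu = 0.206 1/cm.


HU = ((mu_tissue - mu_water) / mu_water) * 1000
HU = ((0.2242 - 0.206) / 0.206) * 1000
HU = 88.35


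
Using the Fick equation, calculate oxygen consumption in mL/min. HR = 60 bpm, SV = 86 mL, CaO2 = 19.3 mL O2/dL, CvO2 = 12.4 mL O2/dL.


CO = HR*SV = 60*86/1000 = 5.16 L/min
a-v O2 diff = 19.3 - 12.4 = 6.9 mL/dL
VO2 = CO * (CaO2-CvO2) * 10 dL/L
VO2 = 5.16 * 6.9 * 10
VO2 = 356 mL/min


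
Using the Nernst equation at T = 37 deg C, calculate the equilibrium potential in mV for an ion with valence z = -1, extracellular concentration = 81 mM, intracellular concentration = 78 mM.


E = (RT/(zF)) * ln(C_out/C_in)
T = 37 + 273.15 = 310.15 K
E = (8.314 * 310.15 / (-1 * 96485)) * ln(81/78)
E = -1.009 mV


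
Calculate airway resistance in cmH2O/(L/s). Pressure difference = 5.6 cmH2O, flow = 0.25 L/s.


R = dP / flow
R = 5.6 / 0.25
R = 22.4 cmH2O/(L/s)


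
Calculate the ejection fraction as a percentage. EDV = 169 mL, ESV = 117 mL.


SV = EDV - ESV = 169 - 117 = 52 mL
EF = SV/EDV * 100 = 52/169 * 100
EF = 30.77%


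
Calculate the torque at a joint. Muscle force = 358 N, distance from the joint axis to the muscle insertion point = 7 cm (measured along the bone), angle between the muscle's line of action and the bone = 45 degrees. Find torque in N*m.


Torque = F * d * sin(theta)   (moment arm = d*sin(theta))
d = 7 cm = 0.07 m
Torque = 358 * 0.07 * sin(45)
Torque = 17.72 N*m


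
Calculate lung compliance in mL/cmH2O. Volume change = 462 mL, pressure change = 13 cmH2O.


C = dV / dP
C = 462 / 13
C = 35.54 mL/cmH2O


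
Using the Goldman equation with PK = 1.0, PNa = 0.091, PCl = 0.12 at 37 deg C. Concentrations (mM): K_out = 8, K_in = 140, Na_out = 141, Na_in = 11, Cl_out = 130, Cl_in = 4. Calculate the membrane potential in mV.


Vm = (RT/F)*ln((PK*Ko + PNa*Nao + PCl*Cli)/(PK*Ki + PNa*Nai + PCl*Clo))
Numer = 21.311, Denom = 156.601
Vm = -53.3 mV


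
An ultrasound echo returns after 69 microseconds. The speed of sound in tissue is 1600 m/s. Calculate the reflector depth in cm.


depth = c * t / 2
t = 69 us = 6.9000e-05 s
depth = 1600 * 6.9000e-05 / 2
depth = 0.0552 m = 5.52 cm


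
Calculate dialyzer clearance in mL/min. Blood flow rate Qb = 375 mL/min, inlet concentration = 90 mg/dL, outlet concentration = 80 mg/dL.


K = Qb * (Cb_in - Cb_out) / Cb_in
K = 375 * (90 - 80) / 90
K = 41.67 mL/min


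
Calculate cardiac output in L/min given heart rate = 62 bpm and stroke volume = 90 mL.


CO = HR * SV
CO = 62 * 90 / 1000
CO = 5.58 L/min


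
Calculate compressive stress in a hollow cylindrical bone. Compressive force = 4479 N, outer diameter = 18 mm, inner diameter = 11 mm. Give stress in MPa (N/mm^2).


A = pi*(r_o^2 - r_i^2)
r_o = 9 mm, r_i = 5.5 mm
A = 159.436 mm^2
sigma = F/A = 4479 / 159.436
sigma = 28.09 MPa


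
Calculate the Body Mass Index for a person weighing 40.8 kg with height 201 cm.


BMI = weight / height^2
height = 201 cm = 2.01 m
BMI = 40.8 / 2.01^2
BMI = 10.1 kg/m^2


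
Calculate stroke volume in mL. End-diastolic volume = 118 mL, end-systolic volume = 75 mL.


SV = EDV - ESV
SV = 118 - 75
SV = 43 mL


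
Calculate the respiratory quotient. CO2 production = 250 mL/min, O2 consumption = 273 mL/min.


RQ = VCO2 / VO2
RQ = 250 / 273
RQ = 0.9158


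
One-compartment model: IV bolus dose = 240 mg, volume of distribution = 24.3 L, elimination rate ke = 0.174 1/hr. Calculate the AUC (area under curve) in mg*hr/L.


C0 = Dose/Vd = 240/24.3 = 9.87654 mg/L
AUC = C0/ke = 9.87654/0.174
AUC = 56.76 mg*hr/L


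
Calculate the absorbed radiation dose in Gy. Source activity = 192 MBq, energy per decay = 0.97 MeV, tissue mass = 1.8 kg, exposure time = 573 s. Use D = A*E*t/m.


A = 192 MBq = 1.9200e+08 Bq
E = 0.97 MeV = 1.55394e-13 J
D = A*E*t/m = 1.9200e+08*1.55394e-13*573/1.8
D = 0.009498 Gy


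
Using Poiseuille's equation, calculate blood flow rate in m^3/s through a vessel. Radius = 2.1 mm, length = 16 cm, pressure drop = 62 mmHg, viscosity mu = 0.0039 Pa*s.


Q = pi*r^4*dP / (8*mu*L)
r = 0.0021 m, L = 0.16 m
dP = 62 mmHg = 8265.964 Pa
Q = 1.0117e-04 m^3/s


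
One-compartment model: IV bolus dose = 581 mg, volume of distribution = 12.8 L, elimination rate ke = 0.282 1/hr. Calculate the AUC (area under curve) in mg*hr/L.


C0 = Dose/Vd = 581/12.8 = 45.3906 mg/L
AUC = C0/ke = 45.3906/0.282
AUC = 161 mg*hr/L


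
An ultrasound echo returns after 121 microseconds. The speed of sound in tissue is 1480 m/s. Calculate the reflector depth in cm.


depth = c * t / 2
t = 121 us = 1.2100e-04 s
depth = 1480 * 1.2100e-04 / 2
depth = 0.08954 m = 8.954 cm


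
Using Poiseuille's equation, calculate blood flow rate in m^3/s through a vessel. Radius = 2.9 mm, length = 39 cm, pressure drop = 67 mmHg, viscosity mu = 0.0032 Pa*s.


Q = pi*r^4*dP / (8*mu*L)
r = 0.0029 m, L = 0.39 m
dP = 67 mmHg = 8932.574 Pa
Q = 1.9880e-04 m^3/s


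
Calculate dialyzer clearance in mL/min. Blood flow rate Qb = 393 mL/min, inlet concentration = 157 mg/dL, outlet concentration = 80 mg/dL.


K = Qb * (Cb_in - Cb_out) / Cb_in
K = 393 * (157 - 80) / 157
K = 192.7 mL/min


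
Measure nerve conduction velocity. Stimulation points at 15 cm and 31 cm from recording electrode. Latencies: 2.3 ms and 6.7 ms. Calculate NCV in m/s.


Distance = (31 - 15) / 100 = 0.16 m
dt = (6.7 - 2.3) / 1000 = 0.0044 s
NCV = dist / dt = 36.36 m/s


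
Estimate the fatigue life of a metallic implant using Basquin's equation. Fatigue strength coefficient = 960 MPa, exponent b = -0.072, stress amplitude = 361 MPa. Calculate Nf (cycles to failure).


sigma_a = sigma_f' * (2Nf)^b
2Nf = (sigma_a/sigma_f')^(1/b)
2Nf = (361/960)^(1/-0.072)
2Nf = 793415.05
Nf = 3.967e+05


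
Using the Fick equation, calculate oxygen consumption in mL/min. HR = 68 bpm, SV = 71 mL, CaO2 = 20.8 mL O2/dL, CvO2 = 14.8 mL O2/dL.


CO = HR*SV = 68*71/1000 = 4.828 L/min
a-v O2 diff = 20.8 - 14.8 = 6 mL/dL
VO2 = CO * (CaO2-CvO2) * 10 dL/L
VO2 = 4.828 * 6 * 10
VO2 = 289.7 mL/min


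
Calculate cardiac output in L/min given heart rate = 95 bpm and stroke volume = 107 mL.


CO = HR * SV
CO = 95 * 107 / 1000
CO = 10.16 L/min


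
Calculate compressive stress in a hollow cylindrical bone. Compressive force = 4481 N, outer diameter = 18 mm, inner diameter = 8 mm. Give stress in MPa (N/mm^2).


A = pi*(r_o^2 - r_i^2)
r_o = 9 mm, r_i = 4 mm
A = 204.204 mm^2
sigma = F/A = 4481 / 204.204
sigma = 21.94 MPa


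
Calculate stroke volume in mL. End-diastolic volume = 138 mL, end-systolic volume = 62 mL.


SV = EDV - ESV
SV = 138 - 62
SV = 76 mL


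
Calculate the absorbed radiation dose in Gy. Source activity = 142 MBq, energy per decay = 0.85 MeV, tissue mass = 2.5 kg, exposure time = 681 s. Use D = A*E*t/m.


A = 142 MBq = 1.4200e+08 Bq
E = 0.85 MeV = 1.3617e-13 J
D = A*E*t/m = 1.4200e+08*1.3617e-13*681/2.5
D = 0.005267 Gy


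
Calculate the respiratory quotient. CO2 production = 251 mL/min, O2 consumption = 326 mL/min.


RQ = VCO2 / VO2
RQ = 251 / 326
RQ = 0.7699


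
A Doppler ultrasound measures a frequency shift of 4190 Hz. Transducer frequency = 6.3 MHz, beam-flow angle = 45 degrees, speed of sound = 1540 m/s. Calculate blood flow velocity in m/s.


v = fd * c / (2 * f0 * cos(theta))
v = 4190 * 1540 / (2 * 6.3000e+06 * cos(45))
v = 0.7242 m/s


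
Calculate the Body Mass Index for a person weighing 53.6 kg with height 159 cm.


BMI = weight / height^2
height = 159 cm = 1.59 m
BMI = 53.6 / 1.59^2
BMI = 21.2 kg/m^2


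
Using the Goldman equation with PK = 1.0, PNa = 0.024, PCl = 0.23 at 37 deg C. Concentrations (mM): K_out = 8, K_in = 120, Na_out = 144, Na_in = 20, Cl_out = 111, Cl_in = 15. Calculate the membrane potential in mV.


Vm = (RT/F)*ln((PK*Ko + PNa*Nao + PCl*Cli)/(PK*Ki + PNa*Nai + PCl*Clo))
Numer = 14.906, Denom = 146.01
Vm = -60.98 mV


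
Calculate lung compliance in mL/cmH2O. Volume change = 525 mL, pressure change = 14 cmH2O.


C = dV / dP
C = 525 / 14
C = 37.5 mL/cmH2O


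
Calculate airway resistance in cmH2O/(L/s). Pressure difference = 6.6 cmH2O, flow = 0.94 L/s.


R = dP / flow
R = 6.6 / 0.94
R = 7.021 cmH2O/(L/s)


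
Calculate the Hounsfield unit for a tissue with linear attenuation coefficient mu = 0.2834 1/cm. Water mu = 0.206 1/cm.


HU = ((mu_tissue - mu_water) / mu_water) * 1000
HU = ((0.2834 - 0.206) / 0.206) * 1000
HU = 375.7


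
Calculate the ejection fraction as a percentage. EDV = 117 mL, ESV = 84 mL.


SV = EDV - ESV = 117 - 84 = 33 mL
EF = SV/EDV * 100 = 33/117 * 100
EF = 28.21%


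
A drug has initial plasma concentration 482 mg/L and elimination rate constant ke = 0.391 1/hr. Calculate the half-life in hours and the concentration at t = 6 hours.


t_half = ln(2) / ke = 0.693147 / 0.391 = 1.773 hr
C(t) = C0 * exp(-ke*t) = 482 * exp(-0.391*6)
C(6) = 46.15 mg/L


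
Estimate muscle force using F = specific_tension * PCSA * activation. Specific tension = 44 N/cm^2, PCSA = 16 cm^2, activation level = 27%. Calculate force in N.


F = sigma * PCSA * activation
F = 44 * 16 * 0.27
F = 190.1 N


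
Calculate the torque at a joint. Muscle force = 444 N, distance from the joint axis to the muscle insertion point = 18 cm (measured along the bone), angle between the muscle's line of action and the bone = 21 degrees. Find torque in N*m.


Torque = F * d * sin(theta)   (moment arm = d*sin(theta))
d = 18 cm = 0.18 m
Torque = 444 * 0.18 * sin(21)
Torque = 28.64 N*m


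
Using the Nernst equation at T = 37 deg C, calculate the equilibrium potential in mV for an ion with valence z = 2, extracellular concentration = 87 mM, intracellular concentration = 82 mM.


E = (RT/(zF)) * ln(C_out/C_in)
T = 37 + 273.15 = 310.15 K
E = (8.314 * 310.15 / (2 * 96485)) * ln(87/82)
E = 0.7909 mV


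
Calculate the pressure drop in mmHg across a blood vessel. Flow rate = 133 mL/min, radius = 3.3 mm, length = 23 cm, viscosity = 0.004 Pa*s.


dP = 8*mu*L*Q / (pi*r^4)
Q = 133 mL/min = 2.21667e-06 m^3/s
dP = 43.7898 Pa = 43.7898 / 133.322 mmHg = 0.3285 mmHg


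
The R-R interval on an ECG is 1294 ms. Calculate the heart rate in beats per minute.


HR = 60 / RR_interval(s)
RR = 1294 ms = 1.294 s
HR = 60 / 1.294 = 46.37 bpm


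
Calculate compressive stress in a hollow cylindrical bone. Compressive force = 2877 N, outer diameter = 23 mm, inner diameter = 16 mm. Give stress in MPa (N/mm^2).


A = pi*(r_o^2 - r_i^2)
r_o = 11.5 mm, r_i = 8 mm
A = 214.414 mm^2
sigma = F/A = 2877 / 214.414
sigma = 13.42 MPa


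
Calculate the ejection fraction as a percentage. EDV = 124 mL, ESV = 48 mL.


SV = EDV - ESV = 124 - 48 = 76 mL
EF = SV/EDV * 100 = 76/124 * 100
EF = 61.29%


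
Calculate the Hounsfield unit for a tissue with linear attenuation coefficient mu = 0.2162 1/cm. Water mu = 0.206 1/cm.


HU = ((mu_tissue - mu_water) / mu_water) * 1000
HU = ((0.2162 - 0.206) / 0.206) * 1000
HU = 49.51


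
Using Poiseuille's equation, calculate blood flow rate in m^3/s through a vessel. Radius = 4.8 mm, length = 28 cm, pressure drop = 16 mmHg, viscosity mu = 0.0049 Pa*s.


Q = pi*r^4*dP / (8*mu*L)
r = 0.0048 m, L = 0.28 m
dP = 16 mmHg = 2133.152 Pa
Q = 3.2411e-04 m^3/s


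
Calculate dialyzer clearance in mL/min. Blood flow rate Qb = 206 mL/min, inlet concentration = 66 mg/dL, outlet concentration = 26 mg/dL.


K = Qb * (Cb_in - Cb_out) / Cb_in
K = 206 * (66 - 26) / 66
K = 124.8 mL/min


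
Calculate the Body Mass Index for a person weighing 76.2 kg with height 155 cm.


BMI = weight / height^2
height = 155 cm = 1.55 m
BMI = 76.2 / 1.55^2
BMI = 31.72 kg/m^2


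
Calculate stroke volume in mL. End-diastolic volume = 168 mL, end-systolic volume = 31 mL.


SV = EDV - ESV
SV = 168 - 31
SV = 137 mL


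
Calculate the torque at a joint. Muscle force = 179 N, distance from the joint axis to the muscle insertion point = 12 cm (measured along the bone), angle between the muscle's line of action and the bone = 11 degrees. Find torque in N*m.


Torque = F * d * sin(theta)   (moment arm = d*sin(theta))
d = 12 cm = 0.12 m
Torque = 179 * 0.12 * sin(11)
Torque = 4.099 N*m


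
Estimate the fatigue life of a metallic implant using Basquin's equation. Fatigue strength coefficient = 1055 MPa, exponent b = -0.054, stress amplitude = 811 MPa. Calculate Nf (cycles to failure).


sigma_a = sigma_f' * (2Nf)^b
2Nf = (sigma_a/sigma_f')^(1/b)
2Nf = (811/1055)^(1/-0.054)
2Nf = 130.43679
Nf = 65.22


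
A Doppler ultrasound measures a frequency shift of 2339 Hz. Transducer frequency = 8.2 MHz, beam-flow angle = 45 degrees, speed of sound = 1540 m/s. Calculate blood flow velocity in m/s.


v = fd * c / (2 * f0 * cos(theta))
v = 2339 * 1540 / (2 * 8.2000e+06 * cos(45))
v = 0.3106 m/s


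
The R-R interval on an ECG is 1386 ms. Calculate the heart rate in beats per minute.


HR = 60 / RR_interval(s)
RR = 1386 ms = 1.386 s
HR = 60 / 1.386 = 43.29 bpm


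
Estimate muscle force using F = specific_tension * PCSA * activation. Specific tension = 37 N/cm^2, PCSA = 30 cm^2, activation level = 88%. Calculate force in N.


F = sigma * PCSA * activation
F = 37 * 30 * 0.88
F = 976.8 N


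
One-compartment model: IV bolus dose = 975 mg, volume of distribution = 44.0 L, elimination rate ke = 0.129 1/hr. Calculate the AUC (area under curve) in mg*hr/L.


C0 = Dose/Vd = 975/44.0 = 22.1591 mg/L
AUC = C0/ke = 22.1591/0.129
AUC = 171.8 mg*hr/L


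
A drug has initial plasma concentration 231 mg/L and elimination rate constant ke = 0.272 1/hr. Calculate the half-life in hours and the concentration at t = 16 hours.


t_half = ln(2) / ke = 0.693147 / 0.272 = 2.548 hr
C(t) = C0 * exp(-ke*t) = 231 * exp(-0.272*16)
C(16) = 2.976 mg/L


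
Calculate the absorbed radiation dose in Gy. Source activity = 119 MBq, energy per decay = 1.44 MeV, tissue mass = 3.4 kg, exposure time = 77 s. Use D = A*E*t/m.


A = 119 MBq = 1.1900e+08 Bq
E = 1.44 MeV = 2.30688e-13 J
D = A*E*t/m = 1.1900e+08*2.30688e-13*77/3.4
D = 6.2170e-04 Gy


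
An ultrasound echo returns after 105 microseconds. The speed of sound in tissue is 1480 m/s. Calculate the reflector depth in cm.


depth = c * t / 2
t = 105 us = 1.0500e-04 s
depth = 1480 * 1.0500e-04 / 2
depth = 0.0777 m = 7.77 cm


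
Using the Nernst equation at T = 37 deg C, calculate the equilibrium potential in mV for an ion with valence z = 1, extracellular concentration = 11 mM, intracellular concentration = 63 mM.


E = (RT/(zF)) * ln(C_out/C_in)
T = 37 + 273.15 = 310.15 K
E = (8.314 * 310.15 / (1 * 96485)) * ln(11/63)
E = -46.64 mV


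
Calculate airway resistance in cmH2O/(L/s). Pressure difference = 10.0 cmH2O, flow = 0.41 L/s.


R = dP / flow
R = 10.0 / 0.41
R = 24.39 cmH2O/(L/s)


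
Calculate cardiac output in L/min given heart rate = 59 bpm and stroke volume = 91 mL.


CO = HR * SV
CO = 59 * 91 / 1000
CO = 5.369 L/min


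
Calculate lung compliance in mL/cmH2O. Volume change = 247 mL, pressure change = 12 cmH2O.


C = dV / dP
C = 247 / 12
C = 20.58 mL/cmH2O


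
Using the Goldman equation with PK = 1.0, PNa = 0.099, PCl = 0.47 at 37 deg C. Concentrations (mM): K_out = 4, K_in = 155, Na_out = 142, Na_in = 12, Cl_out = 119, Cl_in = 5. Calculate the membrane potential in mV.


Vm = (RT/F)*ln((PK*Ko + PNa*Nao + PCl*Cli)/(PK*Ki + PNa*Nai + PCl*Clo))
Numer = 20.408, Denom = 212.118
Vm = -62.57 mV


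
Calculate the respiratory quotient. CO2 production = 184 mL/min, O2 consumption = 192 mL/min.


RQ = VCO2 / VO2
RQ = 184 / 192
RQ = 0.9583


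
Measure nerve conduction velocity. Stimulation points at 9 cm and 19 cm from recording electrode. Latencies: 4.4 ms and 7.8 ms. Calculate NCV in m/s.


Distance = (19 - 9) / 100 = 0.1 m
dt = (7.8 - 4.4) / 1000 = 0.0034 s
NCV = dist / dt = 29.41 m/s


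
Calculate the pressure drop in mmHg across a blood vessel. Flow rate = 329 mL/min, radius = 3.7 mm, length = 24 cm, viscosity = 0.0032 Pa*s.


dP = 8*mu*L*Q / (pi*r^4)
Q = 329 mL/min = 5.48333e-06 m^3/s
dP = 57.2188 Pa = 57.2188 / 133.322 mmHg = 0.4292 mmHg


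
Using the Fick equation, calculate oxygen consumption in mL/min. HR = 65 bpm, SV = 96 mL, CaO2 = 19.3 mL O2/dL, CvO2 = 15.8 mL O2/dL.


CO = HR*SV = 65*96/1000 = 6.24 L/min
a-v O2 diff = 19.3 - 15.8 = 3.5 mL/dL
VO2 = CO * (CaO2-CvO2) * 10 dL/L
VO2 = 6.24 * 3.5 * 10
VO2 = 218.4 mL/min


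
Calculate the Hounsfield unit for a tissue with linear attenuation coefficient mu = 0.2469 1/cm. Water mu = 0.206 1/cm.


HU = ((mu_tissue - mu_water) / mu_water) * 1000
HU = ((0.2469 - 0.206) / 0.206) * 1000
HU = 198.5


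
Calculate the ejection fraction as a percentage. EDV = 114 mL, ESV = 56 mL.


SV = EDV - ESV = 114 - 56 = 58 mL
EF = SV/EDV * 100 = 58/114 * 100
EF = 50.88%


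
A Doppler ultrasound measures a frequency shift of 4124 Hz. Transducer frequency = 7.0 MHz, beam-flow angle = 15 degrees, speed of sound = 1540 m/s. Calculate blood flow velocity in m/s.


v = fd * c / (2 * f0 * cos(theta))
v = 4124 * 1540 / (2 * 7.0000e+06 * cos(15))
v = 0.4696 m/s


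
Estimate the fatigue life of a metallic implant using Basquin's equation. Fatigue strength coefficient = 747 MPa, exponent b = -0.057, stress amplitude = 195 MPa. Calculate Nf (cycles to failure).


sigma_a = sigma_f' * (2Nf)^b
2Nf = (sigma_a/sigma_f')^(1/b)
2Nf = (195/747)^(1/-0.057)
2Nf = 1.7103601e+10
Nf = 8.5518e+09


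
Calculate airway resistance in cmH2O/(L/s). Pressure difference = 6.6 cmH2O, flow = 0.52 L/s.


R = dP / flow
R = 6.6 / 0.52
R = 12.69 cmH2O/(L/s)


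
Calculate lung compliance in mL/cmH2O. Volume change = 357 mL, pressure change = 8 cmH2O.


C = dV / dP
C = 357 / 8
C = 44.62 mL/cmH2O


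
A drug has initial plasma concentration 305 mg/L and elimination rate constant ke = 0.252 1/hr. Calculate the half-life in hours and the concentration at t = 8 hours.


t_half = ln(2) / ke = 0.693147 / 0.252 = 2.751 hr
C(t) = C0 * exp(-ke*t) = 305 * exp(-0.252*8)
C(8) = 40.62 mg/L


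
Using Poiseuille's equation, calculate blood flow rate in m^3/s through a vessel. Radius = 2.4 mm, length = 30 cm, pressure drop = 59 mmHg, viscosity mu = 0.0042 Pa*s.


Q = pi*r^4*dP / (8*mu*L)
r = 0.0024 m, L = 0.3 m
dP = 59 mmHg = 7865.998 Pa
Q = 8.1337e-05 m^3/s


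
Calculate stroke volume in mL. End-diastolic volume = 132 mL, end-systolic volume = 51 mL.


SV = EDV - ESV
SV = 132 - 51
SV = 81 mL


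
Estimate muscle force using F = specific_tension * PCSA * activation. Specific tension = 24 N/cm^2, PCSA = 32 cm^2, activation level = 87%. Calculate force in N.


F = sigma * PCSA * activation
F = 24 * 32 * 0.87
F = 668.2 N


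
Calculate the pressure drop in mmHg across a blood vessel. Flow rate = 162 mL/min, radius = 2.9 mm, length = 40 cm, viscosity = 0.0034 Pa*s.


dP = 8*mu*L*Q / (pi*r^4)
Q = 162 mL/min = 2.7e-06 m^3/s
dP = 132.206 Pa = 132.206 / 133.322 mmHg = 0.9916 mmHg


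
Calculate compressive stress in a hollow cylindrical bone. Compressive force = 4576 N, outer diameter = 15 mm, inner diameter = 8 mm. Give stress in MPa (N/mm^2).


A = pi*(r_o^2 - r_i^2)
r_o = 7.5 mm, r_i = 4 mm
A = 126.449 mm^2
sigma = F/A = 4576 / 126.449
sigma = 36.19 MPa


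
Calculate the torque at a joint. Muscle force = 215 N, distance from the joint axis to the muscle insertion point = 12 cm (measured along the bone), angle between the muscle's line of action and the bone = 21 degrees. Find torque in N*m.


Torque = F * d * sin(theta)   (moment arm = d*sin(theta))
d = 12 cm = 0.12 m
Torque = 215 * 0.12 * sin(21)
Torque = 9.246 N*m


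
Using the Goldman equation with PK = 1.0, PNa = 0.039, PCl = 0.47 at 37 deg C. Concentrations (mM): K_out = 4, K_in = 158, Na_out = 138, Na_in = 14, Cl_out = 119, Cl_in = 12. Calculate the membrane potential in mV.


Vm = (RT/F)*ln((PK*Ko + PNa*Nao + PCl*Cli)/(PK*Ki + PNa*Nai + PCl*Clo))
Numer = 15.022, Denom = 214.476
Vm = -71.05 mV


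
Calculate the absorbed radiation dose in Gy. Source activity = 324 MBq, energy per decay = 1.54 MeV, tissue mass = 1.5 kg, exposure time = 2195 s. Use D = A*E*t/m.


A = 324 MBq = 3.2400e+08 Bq
E = 1.54 MeV = 2.46708e-13 J
D = A*E*t/m = 3.2400e+08*2.46708e-13*2195/1.5
D = 0.117 Gy


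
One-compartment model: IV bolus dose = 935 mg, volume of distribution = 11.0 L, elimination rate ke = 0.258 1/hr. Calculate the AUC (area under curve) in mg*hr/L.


C0 = Dose/Vd = 935/11.0 = 85 mg/L
AUC = C0/ke = 85/0.258
AUC = 329.5 mg*hr/L


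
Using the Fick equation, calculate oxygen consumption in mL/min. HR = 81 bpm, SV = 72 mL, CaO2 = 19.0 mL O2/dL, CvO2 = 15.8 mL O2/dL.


CO = HR*SV = 81*72/1000 = 5.832 L/min
a-v O2 diff = 19.0 - 15.8 = 3.2 mL/dL
VO2 = CO * (CaO2-CvO2) * 10 dL/L
VO2 = 5.832 * 3.2 * 10
VO2 = 186.6 mL/min


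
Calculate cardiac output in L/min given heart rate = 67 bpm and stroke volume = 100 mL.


CO = HR * SV
CO = 67 * 100 / 1000
CO = 6.7 L/min


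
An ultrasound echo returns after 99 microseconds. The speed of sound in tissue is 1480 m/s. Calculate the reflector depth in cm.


depth = c * t / 2
t = 99 us = 9.9000e-05 s
depth = 1480 * 9.9000e-05 / 2
depth = 0.07326 m = 7.326 cm


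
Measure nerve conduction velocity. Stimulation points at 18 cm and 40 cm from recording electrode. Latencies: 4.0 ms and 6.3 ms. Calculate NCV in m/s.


Distance = (40 - 18) / 100 = 0.22 m
dt = (6.3 - 4.0) / 1000 = 0.0023 s
NCV = dist / dt = 95.65 m/s


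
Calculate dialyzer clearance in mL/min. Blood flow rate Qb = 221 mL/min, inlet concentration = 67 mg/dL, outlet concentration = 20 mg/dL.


K = Qb * (Cb_in - Cb_out) / Cb_in
K = 221 * (67 - 20) / 67
K = 155 mL/min


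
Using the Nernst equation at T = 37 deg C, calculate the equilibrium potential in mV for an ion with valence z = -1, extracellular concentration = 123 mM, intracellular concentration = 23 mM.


E = (RT/(zF)) * ln(C_out/C_in)
T = 37 + 273.15 = 310.15 K
E = (8.314 * 310.15 / (-1 * 96485)) * ln(123/23)
E = -44.81 mV


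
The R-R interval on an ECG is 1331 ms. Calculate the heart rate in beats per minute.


HR = 60 / RR_interval(s)
RR = 1331 ms = 1.331 s
HR = 60 / 1.331 = 45.08 bpm


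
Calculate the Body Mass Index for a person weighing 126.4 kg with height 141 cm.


BMI = weight / height^2
height = 141 cm = 1.41 m
BMI = 126.4 / 1.41^2
BMI = 63.58 kg/m^2


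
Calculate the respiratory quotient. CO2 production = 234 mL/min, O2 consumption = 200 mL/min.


RQ = VCO2 / VO2
RQ = 234 / 200
RQ = 1.17


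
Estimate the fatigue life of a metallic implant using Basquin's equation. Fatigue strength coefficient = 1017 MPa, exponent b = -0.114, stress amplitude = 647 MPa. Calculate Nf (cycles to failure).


sigma_a = sigma_f' * (2Nf)^b
2Nf = (sigma_a/sigma_f')^(1/b)
2Nf = (647/1017)^(1/-0.114)
2Nf = 52.838839
Nf = 26.42


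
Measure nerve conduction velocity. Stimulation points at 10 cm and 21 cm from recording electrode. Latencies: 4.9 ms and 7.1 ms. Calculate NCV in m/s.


Distance = (21 - 10) / 100 = 0.11 m
dt = (7.1 - 4.9) / 1000 = 0.0022 s
NCV = dist / dt = 50 m/s


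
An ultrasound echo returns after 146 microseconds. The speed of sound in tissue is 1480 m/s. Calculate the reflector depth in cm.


depth = c * t / 2
t = 146 us = 1.4600e-04 s
depth = 1480 * 1.4600e-04 / 2
depth = 0.10804 m = 10.804 cm


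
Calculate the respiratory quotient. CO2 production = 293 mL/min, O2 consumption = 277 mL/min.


RQ = VCO2 / VO2
RQ = 293 / 277
RQ = 1.058


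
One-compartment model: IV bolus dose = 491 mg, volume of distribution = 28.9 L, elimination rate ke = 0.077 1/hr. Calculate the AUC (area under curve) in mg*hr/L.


C0 = Dose/Vd = 491/28.9 = 16.9896 mg/L
AUC = C0/ke = 16.9896/0.077
AUC = 220.6 mg*hr/L


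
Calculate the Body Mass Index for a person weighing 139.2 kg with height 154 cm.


BMI = weight / height^2
height = 154 cm = 1.54 m
BMI = 139.2 / 1.54^2
BMI = 58.69 kg/m^2


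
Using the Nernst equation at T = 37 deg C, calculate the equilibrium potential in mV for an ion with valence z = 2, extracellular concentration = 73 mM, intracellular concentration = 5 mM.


E = (RT/(zF)) * ln(C_out/C_in)
T = 37 + 273.15 = 310.15 K
E = (8.314 * 310.15 / (2 * 96485)) * ln(73/5)
E = 35.83 mV


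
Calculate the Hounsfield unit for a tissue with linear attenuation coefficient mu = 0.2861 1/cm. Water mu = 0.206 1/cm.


HU = ((mu_tissue - mu_water) / mu_water) * 1000
HU = ((0.2861 - 0.206) / 0.206) * 1000
HU = 388.8


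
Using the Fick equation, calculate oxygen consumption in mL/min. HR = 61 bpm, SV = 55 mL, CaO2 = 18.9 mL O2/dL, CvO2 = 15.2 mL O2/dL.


CO = HR*SV = 61*55/1000 = 3.355 L/min
a-v O2 diff = 18.9 - 15.2 = 3.7 mL/dL
VO2 = CO * (CaO2-CvO2) * 10 dL/L
VO2 = 3.355 * 3.7 * 10
VO2 = 124.1 mL/min


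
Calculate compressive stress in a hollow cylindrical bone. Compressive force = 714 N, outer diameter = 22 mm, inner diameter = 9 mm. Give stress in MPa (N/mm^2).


A = pi*(r_o^2 - r_i^2)
r_o = 11 mm, r_i = 4.5 mm
A = 316.515 mm^2
sigma = F/A = 714 / 316.515
sigma = 2.256 MPa


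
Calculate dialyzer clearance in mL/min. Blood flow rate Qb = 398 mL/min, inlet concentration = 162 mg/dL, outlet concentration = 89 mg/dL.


K = Qb * (Cb_in - Cb_out) / Cb_in
K = 398 * (162 - 89) / 162
K = 179.3 mL/min


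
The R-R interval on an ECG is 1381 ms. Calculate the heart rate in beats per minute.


HR = 60 / RR_interval(s)
RR = 1381 ms = 1.381 s
HR = 60 / 1.381 = 43.45 bpm


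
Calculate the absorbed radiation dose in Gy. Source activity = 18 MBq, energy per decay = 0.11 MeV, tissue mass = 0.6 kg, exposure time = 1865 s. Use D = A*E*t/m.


A = 18 MBq = 1.8000e+07 Bq
E = 0.11 MeV = 1.7622e-14 J
D = A*E*t/m = 1.8000e+07*1.7622e-14*1865/0.6
D = 9.8595e-04 Gy


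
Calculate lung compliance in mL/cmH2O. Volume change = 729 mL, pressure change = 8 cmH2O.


C = dV / dP
C = 729 / 8
C = 91.12 mL/cmH2O


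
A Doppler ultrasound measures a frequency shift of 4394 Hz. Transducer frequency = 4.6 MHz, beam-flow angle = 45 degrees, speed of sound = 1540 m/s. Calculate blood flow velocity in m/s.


v = fd * c / (2 * f0 * cos(theta))
v = 4394 * 1540 / (2 * 4.6000e+06 * cos(45))
v = 1.04 m/s
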